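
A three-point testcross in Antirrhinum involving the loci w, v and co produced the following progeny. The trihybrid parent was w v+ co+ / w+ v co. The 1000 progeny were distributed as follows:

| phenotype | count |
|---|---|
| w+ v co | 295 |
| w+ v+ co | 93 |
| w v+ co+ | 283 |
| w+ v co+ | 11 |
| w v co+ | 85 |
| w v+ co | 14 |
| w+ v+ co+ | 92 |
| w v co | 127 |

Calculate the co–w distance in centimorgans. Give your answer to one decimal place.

24.4 centimorgans

The two rarest classes, w v+ co and w+ v co+, are the double crossovers. Comparing them with the parentals, only the co allele has switched, so co is the middle locus and the order is w – co – v.
Crossovers in the w–co interval produce the single-crossover classes w+ v+ co+ and w v co (92 + 127 = 219) plus the double crossovers (25).
RF(w–co) = (219 + 25) / 1000 = 244/1000 = 0.2440 → 24.4 centimorgans.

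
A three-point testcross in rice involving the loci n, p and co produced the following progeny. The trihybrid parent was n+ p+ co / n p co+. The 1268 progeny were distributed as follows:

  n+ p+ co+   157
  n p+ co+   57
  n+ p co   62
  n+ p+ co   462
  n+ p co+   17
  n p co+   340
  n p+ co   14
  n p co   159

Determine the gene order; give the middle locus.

The two rarest classes, n p+ co and n+ p co+, are the double crossovers. Comparing them with the parentals, only the n allele has switched, so n is the middle locus and the order is p – n – co.

n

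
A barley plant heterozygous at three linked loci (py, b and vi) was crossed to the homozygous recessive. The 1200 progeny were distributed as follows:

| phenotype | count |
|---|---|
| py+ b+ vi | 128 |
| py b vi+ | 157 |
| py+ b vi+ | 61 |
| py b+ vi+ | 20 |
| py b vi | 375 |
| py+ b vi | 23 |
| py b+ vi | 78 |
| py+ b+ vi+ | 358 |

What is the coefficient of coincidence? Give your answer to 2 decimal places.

0.86

The two most frequent reciprocal classes, py b vi and py+ b+ vi+, are the parental types, so the F1 was py b vi / py+ b+ vi+.
The two rarest classes, py+ b vi and py b+ vi+, are the double crossovers. Comparing them with the parentals, only the py allele has switched, so py is the middle locus and the order is b – py – vi.
b–py: (139 + 43)/1200 = 0.1517; py–vi: (285 + 43)/1200 = 0.2733.
Expected DCO frequency = 0.1517 × 0.2733 ≈ 0.04146; observed = 43/1200 ≈ 0.03583.
Coefficient of coincidence = 0.03583/0.04146 ≈ 0.86.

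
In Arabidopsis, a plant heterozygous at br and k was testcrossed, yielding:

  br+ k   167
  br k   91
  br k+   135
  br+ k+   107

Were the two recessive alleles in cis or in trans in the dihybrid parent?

The two most frequent classes are br+ k (167) and br k+ (135); these are the parental (non-recombinant) types.
So the F1 carried br+ k on one chromosome and br k+ on the other — the recessive alleles are on opposite chromosomes (trans / repulsion).

trans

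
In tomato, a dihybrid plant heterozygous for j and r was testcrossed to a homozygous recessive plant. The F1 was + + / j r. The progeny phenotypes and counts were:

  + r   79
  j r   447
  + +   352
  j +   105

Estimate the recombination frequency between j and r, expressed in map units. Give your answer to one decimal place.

The recombinant classes are + r and j +: 79 + 105 = 184.
Recombination frequency = 184/983 = 0.1872 ≈ 18.7%, i.e. 18.7 map units.

18.7 map units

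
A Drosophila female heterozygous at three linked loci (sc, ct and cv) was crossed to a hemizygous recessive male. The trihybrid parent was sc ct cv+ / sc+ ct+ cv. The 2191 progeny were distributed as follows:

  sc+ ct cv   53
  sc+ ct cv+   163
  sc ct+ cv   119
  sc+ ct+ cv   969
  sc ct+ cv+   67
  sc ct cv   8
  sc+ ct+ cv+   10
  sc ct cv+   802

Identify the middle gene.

cv

The two rarest classes, sc ct cv and sc+ ct+ cv+, are the double crossovers. Comparing them with the parentals, only the cv allele has switched, so cv is the middle locus and the order is ct – cv – sc.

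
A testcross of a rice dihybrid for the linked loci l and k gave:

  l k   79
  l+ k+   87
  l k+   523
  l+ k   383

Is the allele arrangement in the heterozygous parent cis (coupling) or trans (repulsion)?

trans

The two most frequent classes are l+ k (383) and l k+ (523); these are the parental (non-recombinant) types.
So the F1 carried l+ k on one chromosome and l k+ on the other — the recessive alleles are on opposite chromosomes (trans / repulsion).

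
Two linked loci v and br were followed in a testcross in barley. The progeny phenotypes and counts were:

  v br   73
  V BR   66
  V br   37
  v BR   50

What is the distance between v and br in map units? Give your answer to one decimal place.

The two most frequent classes, V BR (66) and v br (73), are the parental types, so the F1 was V BR / v br.
The recombinant classes are V br and v BR: 37 + 50 = 87.
Recombination frequency = 87/226 = 0.3850 ≈ 38.5%, i.e. 38.5 map units.

38.5 map units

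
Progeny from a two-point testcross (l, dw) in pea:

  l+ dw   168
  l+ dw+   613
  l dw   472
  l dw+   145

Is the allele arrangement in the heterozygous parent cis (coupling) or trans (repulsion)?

The two most frequent classes are l+ dw+ (613) and l dw (472); these are the parental (non-recombinant) types.
So the F1 carried l+ dw+ on one chromosome and l dw on the other — the recessive alleles are on the same chromosome (cis / coupling).

cis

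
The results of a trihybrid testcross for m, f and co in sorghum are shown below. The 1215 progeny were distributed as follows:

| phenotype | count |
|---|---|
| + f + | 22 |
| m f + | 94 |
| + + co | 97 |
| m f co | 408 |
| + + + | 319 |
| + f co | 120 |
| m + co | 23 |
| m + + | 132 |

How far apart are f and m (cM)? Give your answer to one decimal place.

24.4 cM

The two most frequent reciprocal classes, + + + and m f co, are the parental types, so the F1 was + + + / m f co.
The two rarest classes, + f + and m + co, are the double crossovers. Comparing them with the parentals, only the f allele has switched, so f is the middle locus and the order is co – f – m.
Crossovers in the f–m interval produce the single-crossover classes m + + and + f co (132 + 120 = 252) plus the double crossovers (45).
RF(f–m) = (252 + 45) / 1215 = 297/1215 = 0.2444 → 24.4 cM.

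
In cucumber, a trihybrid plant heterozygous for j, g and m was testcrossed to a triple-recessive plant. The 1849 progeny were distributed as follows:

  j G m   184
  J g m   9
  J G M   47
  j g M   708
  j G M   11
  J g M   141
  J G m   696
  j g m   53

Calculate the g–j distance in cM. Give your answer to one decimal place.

18.7 cM

The two most frequent reciprocal classes, j g M and J G m, are the parental types, so the F1 was j g M / J G m.
The two rarest classes, j G M and J g m, are the double crossovers. Comparing them with the parentals, only the g allele has switched, so g is the middle locus and the order is j – g – m.
Crossovers in the j–g interval produce the single-crossover classes J g M and j G m (141 + 184 = 325) plus the double crossovers (20).
RF(j–g) = (325 + 20) / 1849 = 345/1849 = 0.1866 → 18.7 cM.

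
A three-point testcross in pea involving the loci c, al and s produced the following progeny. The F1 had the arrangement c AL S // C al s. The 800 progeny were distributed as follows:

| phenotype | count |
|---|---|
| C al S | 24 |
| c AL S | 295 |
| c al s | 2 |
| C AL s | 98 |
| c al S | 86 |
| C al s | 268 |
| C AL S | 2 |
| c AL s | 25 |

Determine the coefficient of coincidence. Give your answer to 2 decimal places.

0.32

The two rarest classes, C AL S and c al s, are the double crossovers. Comparing them with the parentals, only the c allele has switched, so c is the middle locus and the order is s – c – al.
s–c: (49 + 4)/800 = 0.0663; c–al: (184 + 4)/800 = 0.2350.
Expected DCO frequency = 0.0663 × 0.2350 ≈ 0.01558; observed = 4/800 ≈ 0.00500.
Coefficient of coincidence = 0.00500/0.01558 ≈ 0.32.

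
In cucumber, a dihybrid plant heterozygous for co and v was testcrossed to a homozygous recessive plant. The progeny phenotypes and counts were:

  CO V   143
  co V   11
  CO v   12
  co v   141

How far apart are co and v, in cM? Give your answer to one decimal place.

The two most frequent classes, CO V (143) and co v (141), are the parental types, so the F1 was CO V / co v.
The recombinant classes are CO v and co V: 12 + 11 = 23.
Recombination frequency = 23/307 = 0.0749 ≈ 7.5%, i.e. 7.5 cM.

7.5 cM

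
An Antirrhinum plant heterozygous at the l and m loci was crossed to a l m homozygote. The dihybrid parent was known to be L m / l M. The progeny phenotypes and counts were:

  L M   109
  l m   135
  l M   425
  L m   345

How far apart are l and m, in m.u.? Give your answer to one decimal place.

24.1 m.u.

The recombinant classes are L M and l m: 109 + 135 = 244.
Recombination frequency = 244/1014 = 0.2406 ≈ 24.1%, i.e. 24.1 m.u.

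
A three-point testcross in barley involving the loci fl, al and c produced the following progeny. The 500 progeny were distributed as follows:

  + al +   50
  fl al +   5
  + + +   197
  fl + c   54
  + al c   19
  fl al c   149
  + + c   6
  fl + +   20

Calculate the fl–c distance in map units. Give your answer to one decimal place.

10.0 map units

The two most frequent reciprocal classes, + + + and fl al c, are the parental types, so the F1 was + + + / fl al c.
The two rarest classes, + + c and fl al +, are the double crossovers. Comparing them with the parentals, only the c allele has switched, so c is the middle locus and the order is fl – c – al.
Crossovers in the fl–c interval produce the single-crossover classes fl + + and + al c (20 + 19 = 39) plus the double crossovers (11).
RF(fl–c) = (39 + 11) / 500 = 50/500 = 0.1000 → 10.0 map units.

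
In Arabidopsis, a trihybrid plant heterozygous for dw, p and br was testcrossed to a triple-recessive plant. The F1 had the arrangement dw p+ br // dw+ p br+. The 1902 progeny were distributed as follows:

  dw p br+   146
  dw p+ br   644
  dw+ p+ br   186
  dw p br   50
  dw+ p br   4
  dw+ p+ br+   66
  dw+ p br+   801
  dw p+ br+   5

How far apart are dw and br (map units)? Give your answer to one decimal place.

17.9 map units

The two rarest classes, dw p+ br+ and dw+ p br, are the double crossovers. Comparing them with the parentals, only the br allele has switched, so br is the middle locus and the order is p – br – dw.
Crossovers in the br–dw interval produce the single-crossover classes dw+ p+ br and dw p br+ (186 + 146 = 332) plus the double crossovers (9).
RF(br–dw) = (332 + 9) / 1902 = 341/1902 = 0.1793 → 17.9 map units.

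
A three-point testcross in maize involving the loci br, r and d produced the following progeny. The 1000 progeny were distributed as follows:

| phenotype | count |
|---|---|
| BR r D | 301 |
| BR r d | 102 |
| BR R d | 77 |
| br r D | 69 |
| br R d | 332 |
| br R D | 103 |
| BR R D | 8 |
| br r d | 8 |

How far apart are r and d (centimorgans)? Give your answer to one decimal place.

The two most frequent reciprocal classes, br R d and BR r D, are the parental types, so the F1 was br R d / BR r D.
The two rarest classes, br r d and BR R D, are the double crossovers. Comparing them with the parentals, only the r allele has switched, so r is the middle locus and the order is d – r – br.
Crossovers in the d–r interval produce the single-crossover classes br R D and BR r d (103 + 102 = 205) plus the double crossovers (16).
RF(d–r) = (205 + 16) / 1000 = 221/1000 = 0.2210 → 22.1 centimorgans.

22.1 centimorgans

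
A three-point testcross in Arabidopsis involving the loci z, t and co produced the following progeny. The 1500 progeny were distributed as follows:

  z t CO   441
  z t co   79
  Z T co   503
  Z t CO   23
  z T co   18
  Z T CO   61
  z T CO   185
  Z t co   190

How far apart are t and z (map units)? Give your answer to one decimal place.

The two most frequent reciprocal classes, z t CO and Z T co, are the parental types, so the F1 was z t CO / Z T co.
The two rarest classes, Z t CO and z T co, are the double crossovers. Comparing them with the parentals, only the z allele has switched, so z is the middle locus and the order is t – z – co.
Crossovers in the t–z interval produce the single-crossover classes z T CO and Z t co (185 + 190 = 375) plus the double crossovers (41).
RF(t–z) = (375 + 41) / 1500 = 416/1500 = 0.2773 → 27.7 map units.

27.7 map units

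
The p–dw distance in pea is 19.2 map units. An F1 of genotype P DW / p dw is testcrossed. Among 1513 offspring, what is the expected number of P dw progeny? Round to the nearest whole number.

145

A map distance of 19.2 map units corresponds to a recombination frequency of 0.192.
The F1 is P DW / p dw, so P dw is a recombinant gamete class with expected frequency r/2 = 0.192/2 = 0.0960.
Expected number = 0.0960 × 1513 = 145.25 ≈ 145.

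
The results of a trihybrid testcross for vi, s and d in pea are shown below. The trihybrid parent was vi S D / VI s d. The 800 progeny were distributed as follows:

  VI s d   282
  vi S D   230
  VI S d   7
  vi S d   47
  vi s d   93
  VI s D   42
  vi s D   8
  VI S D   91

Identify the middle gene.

s

The two rarest classes, vi s D and VI S d, are the double crossovers. Comparing them with the parentals, only the s allele has switched, so s is the middle locus and the order is vi – s – d.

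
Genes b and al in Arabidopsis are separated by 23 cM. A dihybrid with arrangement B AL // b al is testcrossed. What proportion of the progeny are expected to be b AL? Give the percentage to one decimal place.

11.5%

A map distance of 23 cM corresponds to a recombination frequency of 0.230.
The F1 is B AL / b al, so b AL is a recombinant gamete class with expected frequency r/2 = 0.230/2 = 0.1150.
That is 0.1150 = 11.5% of the progeny.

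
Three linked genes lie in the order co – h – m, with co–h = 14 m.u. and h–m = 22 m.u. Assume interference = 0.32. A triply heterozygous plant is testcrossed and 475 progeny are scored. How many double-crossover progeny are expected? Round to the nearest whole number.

Map distances give recombination frequencies of 0.140 and 0.220 for the two intervals.
With interference 0.32 (so coincidence = 0.68), expected double-crossover frequency = 0.140 × 0.220 × 0.68 = 0.02094.
Expected number = 0.02094 × 475 = 9.95 ≈ 10.

10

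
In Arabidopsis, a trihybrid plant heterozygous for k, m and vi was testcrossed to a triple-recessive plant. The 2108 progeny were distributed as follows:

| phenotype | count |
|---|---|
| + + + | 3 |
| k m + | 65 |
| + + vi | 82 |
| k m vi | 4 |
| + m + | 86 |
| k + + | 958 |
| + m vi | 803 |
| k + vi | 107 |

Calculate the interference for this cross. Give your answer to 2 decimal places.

0.52

The two most frequent reciprocal classes, + m vi and k + +, are the parental types, so the F1 was + m vi / k + +.
The two rarest classes, k m vi and + + +, are the double crossovers. Comparing them with the parentals, only the k allele has switched, so k is the middle locus and the order is vi – k – m.
vi–k: (193 + 7)/2108 = 0.0949; k–m: (147 + 7)/2108 = 0.0731.
Expected DCO frequency = 0.0949 × 0.0731 ≈ 0.00694; observed = 7/2108 ≈ 0.00332.
Coefficient of coincidence = 0.00332/0.00694 ≈ 0.48; interference = 1 − 0.48 = 0.52.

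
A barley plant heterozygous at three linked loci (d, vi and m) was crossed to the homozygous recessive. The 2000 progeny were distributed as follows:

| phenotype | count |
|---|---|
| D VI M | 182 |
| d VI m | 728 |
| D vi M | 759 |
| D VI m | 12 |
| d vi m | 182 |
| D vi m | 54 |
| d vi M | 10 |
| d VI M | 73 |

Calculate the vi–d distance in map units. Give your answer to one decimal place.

The two most frequent reciprocal classes, d VI m and D vi M, are the parental types, so the F1 was d VI m / D vi M.
The two rarest classes, D VI m and d vi M, are the double crossovers. Comparing them with the parentals, only the d allele has switched, so d is the middle locus and the order is vi – d – m.
Crossovers in the vi–d interval produce the single-crossover classes d vi m and D VI M (182 + 182 = 364) plus the double crossovers (22).
RF(vi–d) = (364 + 22) / 2000 = 386/2000 = 0.1930 → 19.3 map units.

19.3 map units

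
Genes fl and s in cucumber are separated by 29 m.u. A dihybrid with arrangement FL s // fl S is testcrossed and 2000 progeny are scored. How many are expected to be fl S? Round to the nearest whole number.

710

A map distance of 29 m.u. corresponds to a recombination frequency of 0.290.
The F1 is FL s / fl S, so fl S is a parental gamete class with expected frequency (1 − r)/2 = 0.710/2 = 0.3550.
Expected number = 0.3550 × 2000 = 710.00 ≈ 710.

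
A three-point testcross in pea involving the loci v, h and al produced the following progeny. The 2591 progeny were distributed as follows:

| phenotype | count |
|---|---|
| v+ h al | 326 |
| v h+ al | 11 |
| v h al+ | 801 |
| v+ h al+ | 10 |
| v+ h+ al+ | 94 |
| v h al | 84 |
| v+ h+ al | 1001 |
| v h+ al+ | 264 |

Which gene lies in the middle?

v

The two most frequent reciprocal classes, v h al+ and v+ h+ al, are the parental types, so the F1 was v h al+ / v+ h+ al.
The two rarest classes, v+ h al+ and v h+ al, are the double crossovers. Comparing them with the parentals, only the v allele has switched, so v is the middle locus and the order is h – v – al.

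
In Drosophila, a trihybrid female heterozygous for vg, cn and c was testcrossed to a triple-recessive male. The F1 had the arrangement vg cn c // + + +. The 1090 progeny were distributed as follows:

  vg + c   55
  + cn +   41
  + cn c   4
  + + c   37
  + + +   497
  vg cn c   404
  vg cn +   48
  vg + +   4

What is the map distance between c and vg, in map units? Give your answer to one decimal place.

The two rarest classes, + cn c and vg + +, are the double crossovers. Comparing them with the parentals, only the vg allele has switched, so vg is the middle locus and the order is c – vg – cn.
Crossovers in the c–vg interval produce the single-crossover classes vg cn + and + + c (48 + 37 = 85) plus the double crossovers (8).
RF(c–vg) = (85 + 8) / 1090 = 93/1090 = 0.0853 → 8.5 map units.

8.5 map units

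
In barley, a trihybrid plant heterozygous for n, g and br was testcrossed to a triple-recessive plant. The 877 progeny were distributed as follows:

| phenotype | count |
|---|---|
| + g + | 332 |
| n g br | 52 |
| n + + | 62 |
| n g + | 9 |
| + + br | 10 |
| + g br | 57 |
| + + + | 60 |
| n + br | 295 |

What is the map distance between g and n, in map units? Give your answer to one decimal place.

The two most frequent reciprocal classes, + g + and n + br, are the parental types, so the F1 was + g + / n + br.
The two rarest classes, n g + and + + br, are the double crossovers. Comparing them with the parentals, only the n allele has switched, so n is the middle locus and the order is g – n – br.
Crossovers in the g–n interval produce the single-crossover classes + + + and n g br (60 + 52 = 112) plus the double crossovers (19).
RF(g–n) = (112 + 19) / 877 = 131/877 = 0.1494 → 14.9 map units.

14.9 map units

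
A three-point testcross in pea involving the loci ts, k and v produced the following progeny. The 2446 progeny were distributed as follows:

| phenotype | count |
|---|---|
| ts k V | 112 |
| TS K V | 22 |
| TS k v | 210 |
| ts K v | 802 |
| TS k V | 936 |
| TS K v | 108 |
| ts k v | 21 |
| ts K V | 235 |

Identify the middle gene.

k

The two most frequent reciprocal classes, TS k V and ts K v, are the parental types, so the F1 was TS k V / ts K v.
The two rarest classes, TS K V and ts k v, are the double crossovers. Comparing them with the parentals, only the k allele has switched, so k is the middle locus and the order is ts – k – v.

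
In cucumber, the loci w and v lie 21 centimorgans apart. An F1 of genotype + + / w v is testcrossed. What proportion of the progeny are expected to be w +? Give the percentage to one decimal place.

10.5%

A map distance of 21 centimorgans corresponds to a recombination frequency of 0.210.
The F1 is + + / w v, so w + is a recombinant gamete class with expected frequency r/2 = 0.210/2 = 0.1050.
That is 0.1050 = 10.5% of the progeny.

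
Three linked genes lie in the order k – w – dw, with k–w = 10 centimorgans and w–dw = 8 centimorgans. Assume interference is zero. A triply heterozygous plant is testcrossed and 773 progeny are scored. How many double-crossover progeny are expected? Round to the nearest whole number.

6

Map distances give recombination frequencies of 0.100 and 0.080 for the two intervals.
With no interference, expected double-crossover frequency = 0.100 × 0.080 = 0.00800.
Expected number = 0.00800 × 773 = 6.18 ≈ 6.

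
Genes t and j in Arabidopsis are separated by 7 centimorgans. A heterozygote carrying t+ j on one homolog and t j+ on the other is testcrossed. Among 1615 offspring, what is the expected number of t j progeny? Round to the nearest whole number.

57

A map distance of 7 centimorgans corresponds to a recombination frequency of 0.070.
The F1 is t+ j / t j+, so t j is a recombinant gamete class with expected frequency r/2 = 0.070/2 = 0.0350.
Expected number = 0.0350 × 1615 = 56.53 ≈ 57.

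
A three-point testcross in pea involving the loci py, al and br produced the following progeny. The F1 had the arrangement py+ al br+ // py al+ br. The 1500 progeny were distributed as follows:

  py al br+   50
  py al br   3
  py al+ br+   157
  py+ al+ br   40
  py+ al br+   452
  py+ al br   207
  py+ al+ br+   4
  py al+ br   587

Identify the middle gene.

al

The two rarest classes, py+ al+ br+ and py al br, are the double crossovers. Comparing them with the parentals, only the al allele has switched, so al is the middle locus and the order is br – al – py.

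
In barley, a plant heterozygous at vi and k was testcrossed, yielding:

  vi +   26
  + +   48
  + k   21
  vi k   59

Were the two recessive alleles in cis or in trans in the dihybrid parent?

The two most frequent classes are + + (48) and vi k (59); these are the parental (non-recombinant) types.
So the F1 carried + + on one chromosome and vi k on the other — the recessive alleles are on the same chromosome (cis / coupling).

cis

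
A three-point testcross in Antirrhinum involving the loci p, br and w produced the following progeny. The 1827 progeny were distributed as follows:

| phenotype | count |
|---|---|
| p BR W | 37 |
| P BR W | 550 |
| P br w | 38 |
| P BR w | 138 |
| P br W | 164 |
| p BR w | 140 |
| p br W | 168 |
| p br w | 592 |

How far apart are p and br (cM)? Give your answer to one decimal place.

20.7 cM

The two most frequent reciprocal classes, P BR W and p br w, are the parental types, so the F1 was P BR W / p br w.
The two rarest classes, p BR W and P br w, are the double crossovers. Comparing them with the parentals, only the p allele has switched, so p is the middle locus and the order is w – p – br.
Crossovers in the p–br interval produce the single-crossover classes P br W and p BR w (164 + 140 = 304) plus the double crossovers (75).
RF(p–br) = (304 + 75) / 1827 = 379/1827 = 0.2074 → 20.7 cM.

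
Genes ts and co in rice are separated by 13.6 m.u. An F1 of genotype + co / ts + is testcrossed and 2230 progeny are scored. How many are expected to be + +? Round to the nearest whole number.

152

A map distance of 13.6 m.u. corresponds to a recombination frequency of 0.136.
The F1 is + co / ts +, so + + is a recombinant gamete class with expected frequency r/2 = 0.136/2 = 0.0680.
Expected number = 0.0680 × 2230 = 151.64 ≈ 152.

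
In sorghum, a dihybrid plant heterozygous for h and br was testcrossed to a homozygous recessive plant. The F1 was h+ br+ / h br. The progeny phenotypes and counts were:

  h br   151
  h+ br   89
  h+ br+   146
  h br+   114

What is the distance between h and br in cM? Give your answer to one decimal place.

The recombinant classes are h+ br and h br+: 89 + 114 = 203.
Recombination frequency = 203/500 = 0.4060 ≈ 40.6%, i.e. 40.6 cM.

40.6 cM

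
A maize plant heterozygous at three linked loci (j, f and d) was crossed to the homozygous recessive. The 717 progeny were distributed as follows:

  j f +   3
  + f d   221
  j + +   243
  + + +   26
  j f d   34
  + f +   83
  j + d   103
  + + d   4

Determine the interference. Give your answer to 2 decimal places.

The two most frequent reciprocal classes, j + + and + f d, are the parental types, so the F1 was j + + / + f d.
The two rarest classes, j f + and + + d, are the double crossovers. Comparing them with the parentals, only the f allele has switched, so f is the middle locus and the order is d – f – j.
d–f: (186 + 7)/717 = 0.2692; f–j: (60 + 7)/717 = 0.0934.
Expected DCO frequency = 0.2692 × 0.0934 ≈ 0.02514; observed = 7/717 ≈ 0.00976.
Coefficient of coincidence = 0.00976/0.02514 ≈ 0.39; interference = 1 − 0.39 = 0.61.

0.61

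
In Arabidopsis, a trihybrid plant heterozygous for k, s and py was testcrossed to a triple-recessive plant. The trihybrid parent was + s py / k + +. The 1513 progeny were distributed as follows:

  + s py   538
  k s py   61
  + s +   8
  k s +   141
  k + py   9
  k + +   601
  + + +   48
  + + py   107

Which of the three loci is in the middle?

The two rarest classes, + s + and k + py, are the double crossovers. Comparing them with the parentals, only the py allele has switched, so py is the middle locus and the order is k – py – s.

py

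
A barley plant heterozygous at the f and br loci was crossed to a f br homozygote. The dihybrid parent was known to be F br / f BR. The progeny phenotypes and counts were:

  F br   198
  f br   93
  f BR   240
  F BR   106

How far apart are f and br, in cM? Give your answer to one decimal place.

The recombinant classes are F BR and f br: 106 + 93 = 199.
Recombination frequency = 199/637 = 0.3124 ≈ 31.2%, i.e. 31.2 cM.

31.2 cM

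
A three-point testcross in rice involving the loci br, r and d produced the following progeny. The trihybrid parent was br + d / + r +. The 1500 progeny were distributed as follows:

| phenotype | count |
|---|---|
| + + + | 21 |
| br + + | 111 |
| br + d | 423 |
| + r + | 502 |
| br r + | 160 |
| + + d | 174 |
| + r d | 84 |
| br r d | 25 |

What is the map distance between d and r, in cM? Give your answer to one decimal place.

16.1 cM

The two rarest classes, br r d and + + +, are the double crossovers. Comparing them with the parentals, only the r allele has switched, so r is the middle locus and the order is d – r – br.
Crossovers in the d–r interval produce the single-crossover classes br + + and + r d (111 + 84 = 195) plus the double crossovers (46).
RF(d–r) = (195 + 46) / 1500 = 241/1500 = 0.1607 → 16.1 cM.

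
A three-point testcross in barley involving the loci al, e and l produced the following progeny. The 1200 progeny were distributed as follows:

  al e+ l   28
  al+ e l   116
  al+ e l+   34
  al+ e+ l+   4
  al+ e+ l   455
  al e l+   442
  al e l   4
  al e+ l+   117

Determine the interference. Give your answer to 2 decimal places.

0.43

The two most frequent reciprocal classes, al e l+ and al+ e+ l, are the parental types, so the F1 was al e l+ / al+ e+ l.
The two rarest classes, al e l and al+ e+ l+, are the double crossovers. Comparing them with the parentals, only the l allele has switched, so l is the middle locus and the order is al – l – e.
al–l: (62 + 8)/1200 = 0.0583; l–e: (233 + 8)/1200 = 0.2008.
Expected DCO frequency = 0.0583 × 0.2008 ≈ 0.01171; observed = 8/1200 ≈ 0.00667.
Coefficient of coincidence = 0.00667/0.01171 ≈ 0.57; interference = 1 − 0.57 = 0.43.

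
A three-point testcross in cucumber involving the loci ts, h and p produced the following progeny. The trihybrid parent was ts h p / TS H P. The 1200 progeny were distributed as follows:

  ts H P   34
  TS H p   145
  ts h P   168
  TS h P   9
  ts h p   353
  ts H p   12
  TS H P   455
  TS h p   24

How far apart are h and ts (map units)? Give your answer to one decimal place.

6.6 map units

The two rarest classes, ts H p and TS h P, are the double crossovers. Comparing them with the parentals, only the h allele has switched, so h is the middle locus and the order is ts – h – p.
Crossovers in the ts–h interval produce the single-crossover classes TS h p and ts H P (24 + 34 = 58) plus the double crossovers (21).
RF(ts–h) = (58 + 21) / 1200 = 79/1200 = 0.0658 → 6.6 map units.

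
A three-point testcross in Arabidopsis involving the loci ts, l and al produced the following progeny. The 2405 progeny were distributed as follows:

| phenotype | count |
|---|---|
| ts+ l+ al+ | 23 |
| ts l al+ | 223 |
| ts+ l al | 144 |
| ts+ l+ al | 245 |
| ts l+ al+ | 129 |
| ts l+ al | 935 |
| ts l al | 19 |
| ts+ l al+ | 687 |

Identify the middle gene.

l

The two most frequent reciprocal classes, ts l+ al and ts+ l al+, are the parental types, so the F1 was ts l+ al / ts+ l al+.
The two rarest classes, ts l al and ts+ l+ al+, are the double crossovers. Comparing them with the parentals, only the l allele has switched, so l is the middle locus and the order is al – l – ts.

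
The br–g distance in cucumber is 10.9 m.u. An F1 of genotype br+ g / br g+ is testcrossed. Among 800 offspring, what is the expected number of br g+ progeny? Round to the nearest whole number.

A map distance of 10.9 m.u. corresponds to a recombination frequency of 0.109.
The F1 is br+ g / br g+, so br g+ is a parental gamete class with expected frequency (1 − r)/2 = 0.891/2 = 0.4455.
Expected number = 0.4455 × 800 = 356.40 ≈ 356.

356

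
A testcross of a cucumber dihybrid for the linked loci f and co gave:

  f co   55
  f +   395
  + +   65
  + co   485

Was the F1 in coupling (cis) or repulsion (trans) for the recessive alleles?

trans

The two most frequent classes are + co (485) and f + (395); these are the parental (non-recombinant) types.
So the F1 carried + co on one chromosome and f + on the other — the recessive alleles are on opposite chromosomes (trans / repulsion).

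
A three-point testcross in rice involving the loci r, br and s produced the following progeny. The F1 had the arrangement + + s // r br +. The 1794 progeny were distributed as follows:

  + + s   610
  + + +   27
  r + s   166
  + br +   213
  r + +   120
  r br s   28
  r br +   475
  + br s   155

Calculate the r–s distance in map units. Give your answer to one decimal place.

The two rarest classes, + + + and r br s, are the double crossovers. Comparing them with the parentals, only the s allele has switched, so s is the middle locus and the order is r – s – br.
Crossovers in the r–s interval produce the single-crossover classes r + s and + br + (166 + 213 = 379) plus the double crossovers (55).
RF(r–s) = (379 + 55) / 1794 = 434/1794 = 0.2419 → 24.2 map units.

24.2 map units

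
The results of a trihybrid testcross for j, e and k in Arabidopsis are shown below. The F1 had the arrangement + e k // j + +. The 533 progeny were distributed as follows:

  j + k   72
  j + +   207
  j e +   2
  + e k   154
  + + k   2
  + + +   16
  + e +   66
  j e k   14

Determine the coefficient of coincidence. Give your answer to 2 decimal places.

The two rarest classes, + + k and j e +, are the double crossovers. Comparing them with the parentals, only the e allele has switched, so e is the middle locus and the order is k – e – j.
k–e: (138 + 4)/533 = 0.2664; e–j: (30 + 4)/533 = 0.0638.
Expected DCO frequency = 0.2664 × 0.0638 ≈ 0.01700; observed = 4/533 ≈ 0.00750.
Coefficient of coincidence = 0.00750/0.01700 ≈ 0.44.

0.44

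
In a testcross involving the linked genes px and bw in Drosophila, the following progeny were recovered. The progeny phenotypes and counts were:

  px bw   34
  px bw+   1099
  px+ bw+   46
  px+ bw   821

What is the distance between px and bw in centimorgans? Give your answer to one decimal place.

The two most frequent classes, px+ bw (821) and px bw+ (1099), are the parental types, so the F1 was px+ bw / px bw+.
The recombinant classes are px+ bw+ and px bw: 46 + 34 = 80.
Recombination frequency = 80/2000 = 0.0400 ≈ 4.0%, i.e. 4.0 centimorgans.

4.0 centimorgans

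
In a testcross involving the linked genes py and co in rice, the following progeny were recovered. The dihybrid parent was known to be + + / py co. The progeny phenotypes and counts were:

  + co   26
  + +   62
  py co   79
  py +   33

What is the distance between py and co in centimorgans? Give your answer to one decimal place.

29.5 centimorgans

The recombinant classes are + co and py +: 26 + 33 = 59.
Recombination frequency = 59/200 = 0.2950 ≈ 29.5%, i.e. 29.5 centimorgans.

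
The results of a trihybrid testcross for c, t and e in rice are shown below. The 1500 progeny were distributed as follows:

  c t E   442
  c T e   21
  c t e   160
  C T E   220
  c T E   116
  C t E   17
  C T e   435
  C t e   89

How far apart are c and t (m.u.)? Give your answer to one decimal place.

16.2 m.u.

The two most frequent reciprocal classes, C T e and c t E, are the parental types, so the F1 was C T e / c t E.
The two rarest classes, c T e and C t E, are the double crossovers. Comparing them with the parentals, only the c allele has switched, so c is the middle locus and the order is e – c – t.
Crossovers in the c–t interval produce the single-crossover classes C t e and c T E (89 + 116 = 205) plus the double crossovers (38).
RF(c–t) = (205 + 38) / 1500 = 243/1500 = 0.1620 → 16.2 m.u.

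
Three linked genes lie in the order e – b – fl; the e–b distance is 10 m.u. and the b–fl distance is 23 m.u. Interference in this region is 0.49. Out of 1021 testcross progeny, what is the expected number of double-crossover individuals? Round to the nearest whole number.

12

Map distances give recombination frequencies of 0.100 and 0.230 for the two intervals.
With interference 0.49 (so coincidence = 0.51), expected double-crossover frequency = 0.100 × 0.230 × 0.51 = 0.01173.
Expected number = 0.01173 × 1021 = 11.98 ≈ 12.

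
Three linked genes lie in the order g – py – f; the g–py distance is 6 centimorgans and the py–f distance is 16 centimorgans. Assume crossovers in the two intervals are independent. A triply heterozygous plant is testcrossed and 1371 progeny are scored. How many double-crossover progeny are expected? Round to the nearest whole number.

Map distances give recombination frequencies of 0.060 and 0.160 for the two intervals.
With no interference, expected double-crossover frequency = 0.060 × 0.160 = 0.00960.
Expected number = 0.00960 × 1371 = 13.16 ≈ 13.

13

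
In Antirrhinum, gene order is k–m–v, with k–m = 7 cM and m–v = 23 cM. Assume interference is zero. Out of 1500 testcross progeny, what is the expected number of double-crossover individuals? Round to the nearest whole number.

24

Map distances give recombination frequencies of 0.070 and 0.230 for the two intervals.
With no interference, expected double-crossover frequency = 0.070 × 0.230 = 0.01610.
Expected number = 0.01610 × 1500 = 24.15 ≈ 24.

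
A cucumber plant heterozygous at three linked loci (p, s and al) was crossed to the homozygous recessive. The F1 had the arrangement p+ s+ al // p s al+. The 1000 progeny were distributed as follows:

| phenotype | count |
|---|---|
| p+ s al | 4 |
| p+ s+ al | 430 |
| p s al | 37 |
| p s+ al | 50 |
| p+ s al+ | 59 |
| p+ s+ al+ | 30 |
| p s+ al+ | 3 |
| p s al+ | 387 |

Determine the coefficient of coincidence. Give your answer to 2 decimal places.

0.82

The two rarest classes, p+ s al and p s+ al+, are the double crossovers. Comparing them with the parentals, only the s allele has switched, so s is the middle locus and the order is p – s – al.
p–s: (109 + 7)/1000 = 0.1160; s–al: (67 + 7)/1000 = 0.0740.
Expected DCO frequency = 0.1160 × 0.0740 ≈ 0.00858; observed = 7/1000 ≈ 0.00700.
Coefficient of coincidence = 0.00700/0.00858 ≈ 0.82.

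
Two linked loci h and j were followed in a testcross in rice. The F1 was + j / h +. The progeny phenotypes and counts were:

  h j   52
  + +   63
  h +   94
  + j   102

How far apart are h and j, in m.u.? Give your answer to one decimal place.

The recombinant classes are + + and h j: 63 + 52 = 115.
Recombination frequency = 115/311 = 0.3698 ≈ 37.0%, i.e. 37.0 m.u.

37.0 m.u.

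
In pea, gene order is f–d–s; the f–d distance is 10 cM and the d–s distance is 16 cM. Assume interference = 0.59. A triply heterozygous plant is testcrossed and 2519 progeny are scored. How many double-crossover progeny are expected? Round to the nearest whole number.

17

Map distances give recombination frequencies of 0.100 and 0.160 for the two intervals.
With interference 0.59 (so coincidence = 0.41), expected double-crossover frequency = 0.100 × 0.160 × 0.41 = 0.00656.
Expected number = 0.00656 × 2519 = 16.52 ≈ 17.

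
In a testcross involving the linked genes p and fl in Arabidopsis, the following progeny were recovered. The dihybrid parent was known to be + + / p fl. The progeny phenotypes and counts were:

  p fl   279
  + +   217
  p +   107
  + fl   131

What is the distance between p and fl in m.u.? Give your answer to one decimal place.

32.4 m.u.

The recombinant classes are + fl and p +: 131 + 107 = 238.
Recombination frequency = 238/734 = 0.3243 ≈ 32.4%, i.e. 32.4 m.u.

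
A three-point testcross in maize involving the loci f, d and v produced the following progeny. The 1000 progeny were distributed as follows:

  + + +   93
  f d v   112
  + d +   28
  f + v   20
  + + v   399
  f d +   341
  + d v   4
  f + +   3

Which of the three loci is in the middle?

The two most frequent reciprocal classes, f d + and + + v, are the parental types, so the F1 was f d + / + + v.
The two rarest classes, f + + and + d v, are the double crossovers. Comparing them with the parentals, only the d allele has switched, so d is the middle locus and the order is f – d – v.

d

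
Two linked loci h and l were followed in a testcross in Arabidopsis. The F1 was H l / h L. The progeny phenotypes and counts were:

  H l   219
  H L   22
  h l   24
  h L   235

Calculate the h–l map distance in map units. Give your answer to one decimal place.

9.2 map units

The recombinant classes are H L and h l: 22 + 24 = 46.
Recombination frequency = 46/500 = 0.0920 ≈ 9.2%, i.e. 9.2 map units.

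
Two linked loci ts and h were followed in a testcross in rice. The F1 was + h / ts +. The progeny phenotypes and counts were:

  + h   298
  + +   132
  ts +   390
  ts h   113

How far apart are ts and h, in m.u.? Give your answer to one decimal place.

26.3 m.u.

The recombinant classes are + + and ts h: 132 + 113 = 245.
Recombination frequency = 245/933 = 0.2626 ≈ 26.3%, i.e. 26.3 m.u.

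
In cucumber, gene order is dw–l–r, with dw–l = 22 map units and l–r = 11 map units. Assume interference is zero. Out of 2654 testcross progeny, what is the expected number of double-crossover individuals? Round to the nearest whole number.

Map distances give recombination frequencies of 0.220 and 0.110 for the two intervals.
With no interference, expected double-crossover frequency = 0.220 × 0.110 = 0.02420.
Expected number = 0.02420 × 2654 = 64.23 ≈ 64.

64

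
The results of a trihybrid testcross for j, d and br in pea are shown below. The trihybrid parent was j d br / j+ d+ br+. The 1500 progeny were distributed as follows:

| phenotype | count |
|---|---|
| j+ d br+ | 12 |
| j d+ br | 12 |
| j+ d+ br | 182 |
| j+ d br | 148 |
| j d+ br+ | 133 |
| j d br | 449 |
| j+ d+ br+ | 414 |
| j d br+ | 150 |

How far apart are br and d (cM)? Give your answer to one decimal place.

The two rarest classes, j d+ br and j+ d br+, are the double crossovers. Comparing them with the parentals, only the d allele has switched, so d is the middle locus and the order is br – d – j.
Crossovers in the br–d interval produce the single-crossover classes j d br+ and j+ d+ br (150 + 182 = 332) plus the double crossovers (24).
RF(br–d) = (332 + 24) / 1500 = 356/1500 = 0.2373 → 23.7 cM.

23.7 cM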